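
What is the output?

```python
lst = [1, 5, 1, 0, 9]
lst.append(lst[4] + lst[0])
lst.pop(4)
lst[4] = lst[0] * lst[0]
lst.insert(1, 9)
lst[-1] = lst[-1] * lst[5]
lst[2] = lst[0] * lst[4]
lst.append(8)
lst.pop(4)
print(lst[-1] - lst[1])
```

append lst[4]+lst[0] = 9+1 = 10 → [1, 5, 1, 0, 9, 10]
pop(4) removes 9 → [1, 5, 1, 0, 10]
lst[4] = lst[0]*lst[0] = 1*1 = 1 → [1, 5, 1, 0, 1]
insert 9 at 1 → [1, 9, 5, 1, 0, 1]
lst[-1] = lst[-1]*lst[5] = 1*1 = 1 → [1, 9, 5, 1, 0, 1]
lst[2] = lst[0]*lst[4] = 1*0 = 0 → [1, 9, 0, 1, 0, 1]
append 8 → [1, 9, 0, 1, 0, 1, 8]
pop(4) removes 0 → [1, 9, 0, 1, 1, 8]
lst[-1]-lst[1] = 8-9 = -1

-1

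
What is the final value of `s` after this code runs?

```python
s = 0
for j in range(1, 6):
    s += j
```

15

j=1: s = 0+1 = 1
j=2: s = 1+2 = 3
j=3: s = 3+3 = 6
j=4: s = 6+4 = 10
j=5: s = 10+5 = 15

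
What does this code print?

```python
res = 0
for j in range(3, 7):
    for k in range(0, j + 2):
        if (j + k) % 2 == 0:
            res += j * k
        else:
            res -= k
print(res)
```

110

j=3,k=0: odd sum, res = 0-0 = 0
j=3,k=1: even sum, res = 0+3 = 3
j=3,k=2: odd sum, res = 3-2 = 1
j=3,k=3: even sum, res = 1+9 = 10
j=3,k=4: odd sum, res = 10-4 = 6
j=4,k=0: even sum, res = 6+0 = 6
j=4,k=1: odd sum, res = 6-1 = 5
j=4,k=2: even sum, res = 5+8 = 13
j=4,k=3: odd sum, res = 13-3 = 10
j=4,k=4: even sum, res = 10+16 = 26
j=4,k=5: odd sum, res = 26-5 = 21
j=5,k=0: odd sum, res = 21-0 = 21
j=5,k=1: even sum, res = 21+5 = 26
j=5,k=2: odd sum, res = 26-2 = 24
j=5,k=3: even sum, res = 24+15 = 39
j=5,k=4: odd sum, res = 39-4 = 35
j=5,k=5: even sum, res = 35+25 = 60
j=5,k=6: odd sum, res = 60-6 = 54
j=6,k=0: even sum, res = 54+0 = 54
j=6,k=1: odd sum, res = 54-1 = 53
j=6,k=2: even sum, res = 53+12 = 65
j=6,k=3: odd sum, res = 65-3 = 62
j=6,k=4: even sum, res = 62+24 = 86
j=6,k=5: odd sum, res = 86-5 = 81
j=6,k=6: even sum, res = 81+36 = 117
j=6,k=7: odd sum, res = 117-7 = 110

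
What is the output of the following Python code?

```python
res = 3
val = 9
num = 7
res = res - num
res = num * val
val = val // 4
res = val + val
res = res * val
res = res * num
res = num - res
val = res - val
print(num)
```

7

res = 3-7 = -4
res = 7*9 = 63
val = 9//4 = 2
res = 2+2 = 4
res = 4*2 = 8
res = 8*7 = 56
res = 7-56 = -49
val = (-49)-2 = -51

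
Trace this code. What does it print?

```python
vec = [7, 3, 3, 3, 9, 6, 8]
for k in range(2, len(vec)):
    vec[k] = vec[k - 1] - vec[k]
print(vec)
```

[7, 3, 0, -3, -12, -18, -26]

k=2: vec[2] = 3-3 = 0 → [7, 3, 0, 3, 9, 6, 8]
k=3: vec[3] = 0-3 = -3 → [7, 3, 0, -3, 9, 6, 8]
k=4: vec[4] = (-3)-9 = -12 → [7, 3, 0, -3, -12, 6, 8]
k=5: vec[5] = (-12)-6 = -18 → [7, 3, 0, -3, -12, -18, 8]
k=6: vec[6] = (-18)-8 = -26 → [7, 3, 0, -3, -12, -18, -26]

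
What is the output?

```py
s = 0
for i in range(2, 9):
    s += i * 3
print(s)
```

i=2: s = 0+2*3 = 6
i=3: s = 6+3*3 = 15
i=4: s = 15+4*3 = 27
i=5: s = 27+5*3 = 42
i=6: s = 42+6*3 = 60
i=7: s = 60+7*3 = 81
i=8: s = 81+8*3 = 105

105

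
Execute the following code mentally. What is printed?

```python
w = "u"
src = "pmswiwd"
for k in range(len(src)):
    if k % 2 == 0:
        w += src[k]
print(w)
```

upsid

k=0: add 'p' → 'up'
k=1: skip
k=2: add 's' → 'ups'
k=3: skip
k=4: add 'i' → 'upsi'
k=5: skip
k=6: add 'd' → 'upsid'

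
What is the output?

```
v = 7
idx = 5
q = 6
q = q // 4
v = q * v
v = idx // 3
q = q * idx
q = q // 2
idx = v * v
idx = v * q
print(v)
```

1

q = 6//4 = 1
v = 1*7 = 7
v = 5//3 = 1
q = 1*5 = 5
q = 5//2 = 2
idx = 1*1 = 1
idx = 1*2 = 2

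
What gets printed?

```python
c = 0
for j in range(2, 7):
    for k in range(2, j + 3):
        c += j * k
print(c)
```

j=2,k=2: c = 0+4 = 4
j=2,k=3: c = 4+6 = 10
j=2,k=4: c = 10+8 = 18
j=3,k=2: c = 18+6 = 24
j=3,k=3: c = 24+9 = 33
j=3,k=4: c = 33+12 = 45
j=3,k=5: c = 45+15 = 60
j=4,k=2: c = 60+8 = 68
j=4,k=3: c = 68+12 = 80
j=4,k=4: c = 80+16 = 96
j=4,k=5: c = 96+20 = 116
j=4,k=6: c = 116+24 = 140
j=5,k=2: c = 140+10 = 150
j=5,k=3: c = 150+15 = 165
j=5,k=4: c = 165+20 = 185
j=5,k=5: c = 185+25 = 210
j=5,k=6: c = 210+30 = 240
j=5,k=7: c = 240+35 = 275
j=6,k=2: c = 275+12 = 287
j=6,k=3: c = 287+18 = 305
j=6,k=4: c = 305+24 = 329
j=6,k=5: c = 329+30 = 359
j=6,k=6: c = 359+36 = 395
j=6,k=7: c = 395+42 = 437
j=6,k=8: c = 437+48 = 485

485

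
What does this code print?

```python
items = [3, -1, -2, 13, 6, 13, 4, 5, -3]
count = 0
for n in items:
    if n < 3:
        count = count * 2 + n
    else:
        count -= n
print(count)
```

n=3: not <3, count = 0-3 = -3
n=-1: <3, count = (-3)*2+(-1) = -7
n=-2: <3, count = (-7)*2+(-2) = -16
n=13: not <3, count = (-16)-13 = -29
n=6: not <3, count = (-29)-6 = -35
n=13: not <3, count = (-35)-13 = -48
n=4: not <3, count = (-48)-4 = -52
n=5: not <3, count = (-52)-5 = -57
n=-3: <3, count = (-57)*2+(-3) = -117

-117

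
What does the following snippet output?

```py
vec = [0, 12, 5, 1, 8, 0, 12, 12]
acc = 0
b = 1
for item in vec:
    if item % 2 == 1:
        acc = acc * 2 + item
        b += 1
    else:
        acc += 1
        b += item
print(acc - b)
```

-24

item=0: not odd, acc = 0+1 = 1; b=1
item=12: not odd, acc = 1+1 = 2; b=13
item=5: odd, acc = 2*2+5 = 9; b=14
item=1: odd, acc = 9*2+1 = 19; b=15
item=8: not odd, acc = 19+1 = 20; b=23
item=0: not odd, acc = 20+1 = 21; b=23
item=12: not odd, acc = 21+1 = 22; b=35
item=12: not odd, acc = 22+1 = 23; b=47
acc-b = 23-47 = -24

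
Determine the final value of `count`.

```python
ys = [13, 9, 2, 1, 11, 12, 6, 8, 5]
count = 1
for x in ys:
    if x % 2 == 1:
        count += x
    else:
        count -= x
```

12

x=13: odd, count = 1+13 = 14
x=9: odd, count = 14+9 = 23
x=2: not odd, count = 23-2 = 21
x=1: odd, count = 21+1 = 22
x=11: odd, count = 22+11 = 33
x=12: not odd, count = 33-12 = 21
x=6: not odd, count = 21-6 = 15
x=8: not odd, count = 15-8 = 7
x=5: odd, count = 7+5 = 12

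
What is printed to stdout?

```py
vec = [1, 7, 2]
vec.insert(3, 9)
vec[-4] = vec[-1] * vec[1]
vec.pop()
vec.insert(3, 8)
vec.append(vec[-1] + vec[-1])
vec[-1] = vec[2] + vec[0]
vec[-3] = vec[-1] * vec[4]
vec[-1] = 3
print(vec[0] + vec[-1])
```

66

insert 9 at 3 → [1, 7, 2, 9]
vec[-4] = vec[-1]*vec[1] = 9*7 = 63 → [63, 7, 2, 9]
pop() removes 9 → [63, 7, 2]
insert 8 at 3 → [63, 7, 2, 8]
append vec[-1]+vec[-1] = 8+8 = 16 → [63, 7, 2, 8, 16]
vec[-1] = vec[2]+vec[0] = 2+63 = 65 → [63, 7, 2, 8, 65]
vec[-3] = vec[-1]*vec[4] = 65*65 = 4225 → [63, 7, 4225, 8, 65]
vec[-1] = 3 → [63, 7, 4225, 8, 3]
vec[0]+vec[-1] = 63+3 = 66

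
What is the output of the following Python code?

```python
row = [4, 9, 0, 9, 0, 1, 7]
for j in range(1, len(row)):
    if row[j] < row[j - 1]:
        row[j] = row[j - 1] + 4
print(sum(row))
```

118

j=1: 9>=4, unchanged → [4, 9, 0, 9, 0, 1, 7]
j=2: 0<9, row[2] = 9+4 = 13 → [4, 9, 13, 9, 0, 1, 7]
j=3: 9<13, row[3] = 13+4 = 17 → [4, 9, 13, 17, 0, 1, 7]
j=4: 0<17, row[4] = 17+4 = 21 → [4, 9, 13, 17, 21, 1, 7]
j=5: 1<21, row[5] = 21+4 = 25 → [4, 9, 13, 17, 21, 25, 7]
j=6: 7<25, row[6] = 25+4 = 29 → [4, 9, 13, 17, 21, 25, 29]
sum = 118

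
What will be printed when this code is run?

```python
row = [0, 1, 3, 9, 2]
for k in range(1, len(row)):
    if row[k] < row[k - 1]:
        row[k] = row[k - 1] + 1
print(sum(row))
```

23

k=1: 1>=0, unchanged → [0, 1, 3, 9, 2]
k=2: 3>=1, unchanged → [0, 1, 3, 9, 2]
k=3: 9>=3, unchanged → [0, 1, 3, 9, 2]
k=4: 2<9, row[4] = 9+1 = 10 → [0, 1, 3, 9, 10]
sum = 23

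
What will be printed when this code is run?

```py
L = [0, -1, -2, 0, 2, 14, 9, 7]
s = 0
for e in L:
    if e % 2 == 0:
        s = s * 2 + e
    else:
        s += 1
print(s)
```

20

e=0: even, s = 0*2+0 = 0
e=-1: not even, s = 0+1 = 1
e=-2: even, s = 1*2+(-2) = 0
e=0: even, s = 0*2+0 = 0
e=2: even, s = 0*2+2 = 2
e=14: even, s = 2*2+14 = 18
e=9: not even, s = 18+1 = 19
e=7: not even, s = 19+1 = 20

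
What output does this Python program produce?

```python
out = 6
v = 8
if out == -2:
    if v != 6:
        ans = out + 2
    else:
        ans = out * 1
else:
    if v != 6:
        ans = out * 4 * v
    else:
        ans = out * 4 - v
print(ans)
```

192

out=6, v=8
out == -2 is False; v != 6 is True
→ ans = out * 4 * v = 192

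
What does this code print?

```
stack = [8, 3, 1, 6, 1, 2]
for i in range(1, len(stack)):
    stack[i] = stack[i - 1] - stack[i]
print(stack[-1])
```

i=1: stack[1] = 8-3 = 5 → [8, 5, 1, 6, 1, 2]
i=2: stack[2] = 5-1 = 4 → [8, 5, 4, 6, 1, 2]
i=3: stack[3] = 4-6 = -2 → [8, 5, 4, -2, 1, 2]
i=4: stack[4] = (-2)-1 = -3 → [8, 5, 4, -2, -3, 2]
i=5: stack[5] = (-3)-2 = -5 → [8, 5, 4, -2, -3, -5]

-5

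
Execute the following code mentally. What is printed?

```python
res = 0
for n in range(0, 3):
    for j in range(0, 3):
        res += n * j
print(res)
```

9

n=0,j=0: res = 0+0 = 0
n=0,j=1: res = 0+0 = 0
n=0,j=2: res = 0+0 = 0
n=1,j=0: res = 0+0 = 0
n=1,j=1: res = 0+1 = 1
n=1,j=2: res = 1+2 = 3
n=2,j=0: res = 3+0 = 3
n=2,j=1: res = 3+2 = 5
n=2,j=2: res = 5+4 = 9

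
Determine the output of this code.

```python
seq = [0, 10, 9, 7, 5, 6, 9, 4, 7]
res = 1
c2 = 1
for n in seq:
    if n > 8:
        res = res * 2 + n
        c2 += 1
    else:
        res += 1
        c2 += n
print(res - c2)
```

n=0: not >8, res = 1+1 = 2; c2=1
n=10: >8, res = 2*2+10 = 14; c2=2
n=9: >8, res = 14*2+9 = 37; c2=3
n=7: not >8, res = 37+1 = 38; c2=10
n=5: not >8, res = 38+1 = 39; c2=15
n=6: not >8, res = 39+1 = 40; c2=21
n=9: >8, res = 40*2+9 = 89; c2=22
n=4: not >8, res = 89+1 = 90; c2=26
n=7: not >8, res = 90+1 = 91; c2=33
res-c2 = 91-33 = 58

58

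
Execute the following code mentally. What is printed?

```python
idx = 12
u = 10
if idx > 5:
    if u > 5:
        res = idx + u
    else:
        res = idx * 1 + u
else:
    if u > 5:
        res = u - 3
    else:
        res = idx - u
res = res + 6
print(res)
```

idx=12, u=10
idx > 5 is True; u > 5 is True
→ res = idx + u = 22
res = 22+6 = 28

28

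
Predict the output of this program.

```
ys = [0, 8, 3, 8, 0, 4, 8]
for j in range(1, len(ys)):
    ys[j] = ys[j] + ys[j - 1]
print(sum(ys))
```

111

j=1: ys[1] = 8+0 = 8 → [0, 8, 3, 8, 0, 4, 8]
j=2: ys[2] = 3+8 = 11 → [0, 8, 11, 8, 0, 4, 8]
j=3: ys[3] = 8+11 = 19 → [0, 8, 11, 19, 0, 4, 8]
j=4: ys[4] = 0+19 = 19 → [0, 8, 11, 19, 19, 4, 8]
j=5: ys[5] = 4+19 = 23 → [0, 8, 11, 19, 19, 23, 8]
j=6: ys[6] = 8+23 = 31 → [0, 8, 11, 19, 19, 23, 31]
sum = 111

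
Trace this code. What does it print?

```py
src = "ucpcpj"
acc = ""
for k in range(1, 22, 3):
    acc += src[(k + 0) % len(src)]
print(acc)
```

k=1: add src[1]='c' → 'c'
k=4: add src[4]='p' → 'cp'
k=7: add src[1]='c' → 'cpc'
k=10: add src[4]='p' → 'cpcp'
k=13: add src[1]='c' → 'cpcpc'
k=16: add src[4]='p' → 'cpcpcp'
k=19: add src[1]='c' → 'cpcpcpc'

cpcpcpc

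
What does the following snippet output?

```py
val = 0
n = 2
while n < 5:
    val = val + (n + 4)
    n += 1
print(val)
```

n=2: val = 0+6 = 6
n=3: val = 6+7 = 13
n=4: val = 13+8 = 21

21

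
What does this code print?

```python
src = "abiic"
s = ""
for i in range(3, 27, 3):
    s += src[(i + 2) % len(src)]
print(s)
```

aibciaib

i=3: add src[0]='a' → 'a'
i=6: add src[3]='i' → 'ai'
i=9: add src[1]='b' → 'aib'
i=12: add src[4]='c' → 'aibc'
i=15: add src[2]='i' → 'aibci'
i=18: add src[0]='a' → 'aibcia'
i=21: add src[3]='i' → 'aibciai'
i=24: add src[1]='b' → 'aibciaib'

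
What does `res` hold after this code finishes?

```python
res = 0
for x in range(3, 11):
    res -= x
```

x=3: res = 0-3 = -3
x=4: res = (-3)-4 = -7
x=5: res = (-7)-5 = -12
x=6: res = (-12)-6 = -18
x=7: res = (-18)-7 = -25
x=8: res = (-25)-8 = -33
x=9: res = (-33)-9 = -42
x=10: res = (-42)-10 = -52

-52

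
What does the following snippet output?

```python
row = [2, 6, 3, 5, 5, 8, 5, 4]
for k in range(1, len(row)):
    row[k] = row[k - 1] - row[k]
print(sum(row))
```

k=1: row[1] = 2-6 = -4 → [2, -4, 3, 5, 5, 8, 5, 4]
k=2: row[2] = (-4)-3 = -7 → [2, -4, -7, 5, 5, 8, 5, 4]
k=3: row[3] = (-7)-5 = -12 → [2, -4, -7, -12, 5, 8, 5, 4]
k=4: row[4] = (-12)-5 = -17 → [2, -4, -7, -12, -17, 8, 5, 4]
k=5: row[5] = (-17)-8 = -25 → [2, -4, -7, -12, -17, -25, 5, 4]
k=6: row[6] = (-25)-5 = -30 → [2, -4, -7, -12, -17, -25, -30, 4]
k=7: row[7] = (-30)-4 = -34 → [2, -4, -7, -12, -17, -25, -30, -34]
sum = -127

-127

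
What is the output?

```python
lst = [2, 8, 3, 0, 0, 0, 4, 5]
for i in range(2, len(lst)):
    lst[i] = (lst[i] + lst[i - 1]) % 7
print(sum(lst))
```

i=2: lst[2] = (3+8)%7 = 4 → [2, 8, 4, 0, 0, 0, 4, 5]
i=3: lst[3] = (0+4)%7 = 4 → [2, 8, 4, 4, 0, 0, 4, 5]
i=4: lst[4] = (0+4)%7 = 4 → [2, 8, 4, 4, 4, 0, 4, 5]
i=5: lst[5] = (0+4)%7 = 4 → [2, 8, 4, 4, 4, 4, 4, 5]
i=6: lst[6] = (4+4)%7 = 1 → [2, 8, 4, 4, 4, 4, 1, 5]
i=7: lst[7] = (5+1)%7 = 6 → [2, 8, 4, 4, 4, 4, 1, 6]
sum = 33

33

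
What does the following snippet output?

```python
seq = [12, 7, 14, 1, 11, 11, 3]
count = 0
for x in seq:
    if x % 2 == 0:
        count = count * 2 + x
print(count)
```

38

x=12: even, count = 0*2+12 = 12
x=7: not even
x=14: even, count = 12*2+14 = 38
x=1: not even
x=11: not even
x=11: not even
x=3: not even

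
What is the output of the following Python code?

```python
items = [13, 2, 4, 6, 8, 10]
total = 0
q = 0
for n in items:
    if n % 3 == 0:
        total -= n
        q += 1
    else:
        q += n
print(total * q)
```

n=13: not %3==0; q=13
n=2: not %3==0; q=15
n=4: not %3==0; q=19
n=6: %3==0, total = 0-6 = -6; q=20
n=8: not %3==0; q=28
n=10: not %3==0; q=38
total*q = (-6)*38 = -228

-228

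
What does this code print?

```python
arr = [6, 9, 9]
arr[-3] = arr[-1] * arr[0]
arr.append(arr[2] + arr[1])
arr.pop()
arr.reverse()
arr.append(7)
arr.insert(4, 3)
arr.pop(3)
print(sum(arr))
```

arr[-3] = arr[-1]*arr[0] = 9*6 = 54 → [54, 9, 9]
append arr[2]+arr[1] = 9+9 = 18 → [54, 9, 9, 18]
pop() removes 18 → [54, 9, 9]
reverse → [9, 9, 54]
append 7 → [9, 9, 54, 7]
insert 3 at 4 → [9, 9, 54, 7, 3]
pop(3) removes 7 → [9, 9, 54, 3]
sum = 75

75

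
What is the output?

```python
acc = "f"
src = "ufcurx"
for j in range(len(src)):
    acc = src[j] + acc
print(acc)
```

xrucfuf

j=0: prepend 'u' → 'uf'
j=1: prepend 'f' → 'fuf'
j=2: prepend 'c' → 'cfuf'
j=3: prepend 'u' → 'ucfuf'
j=4: prepend 'r' → 'rucfuf'
j=5: prepend 'x' → 'xrucfuf'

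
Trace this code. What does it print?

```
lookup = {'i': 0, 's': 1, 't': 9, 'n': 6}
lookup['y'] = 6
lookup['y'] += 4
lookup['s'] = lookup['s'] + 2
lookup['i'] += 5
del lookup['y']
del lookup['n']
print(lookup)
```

{'i': 5, 's': 3, 't': 9}

lookup['y'] = 6 → {'i': 0, 's': 1, 't': 9, 'n': 6, 'y': 6}
lookup['y'] = 6+4 = 10 → {'i': 0, 's': 1, 't': 9, 'n': 6, 'y': 10}
lookup['s'] = lookup['s']+2 = 3 → {'i': 0, 's': 3, 't': 9, 'n': 6, 'y': 10}
lookup['i'] = 0+5 = 5 → {'i': 5, 's': 3, 't': 9, 'n': 6, 'y': 10}
del 'y' → {'i': 5, 's': 3, 't': 9, 'n': 6}
del 'n' → {'i': 5, 's': 3, 't': 9}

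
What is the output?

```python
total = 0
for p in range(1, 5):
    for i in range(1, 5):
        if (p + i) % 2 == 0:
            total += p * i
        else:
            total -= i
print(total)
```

32

p=1,i=1: even sum, total = 0+1 = 1
p=1,i=2: odd sum, total = 1-2 = -1
p=1,i=3: even sum, total = (-1)+3 = 2
p=1,i=4: odd sum, total = 2-4 = -2
p=2,i=1: odd sum, total = (-2)-1 = -3
p=2,i=2: even sum, total = (-3)+4 = 1
p=2,i=3: odd sum, total = 1-3 = -2
p=2,i=4: even sum, total = (-2)+8 = 6
p=3,i=1: even sum, total = 6+3 = 9
p=3,i=2: odd sum, total = 9-2 = 7
p=3,i=3: even sum, total = 7+9 = 16
p=3,i=4: odd sum, total = 16-4 = 12
p=4,i=1: odd sum, total = 12-1 = 11
p=4,i=2: even sum, total = 11+8 = 19
p=4,i=3: odd sum, total = 19-3 = 16
p=4,i=4: even sum, total = 16+16 = 32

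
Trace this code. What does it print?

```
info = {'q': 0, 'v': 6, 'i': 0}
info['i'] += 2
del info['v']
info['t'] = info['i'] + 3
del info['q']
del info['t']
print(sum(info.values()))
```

info['i'] = 0+2 = 2 → {'q': 0, 'v': 6, 'i': 2}
del 'v' → {'q': 0, 'i': 2}
info['t'] = info['i']+3 = 5 → {'q': 0, 'i': 2, 't': 5}
del 'q' → {'i': 2, 't': 5}
del 't' → {'i': 2}
sum of values = 2

2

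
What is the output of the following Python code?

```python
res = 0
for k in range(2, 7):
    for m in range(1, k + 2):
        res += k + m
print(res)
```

190

k=2,m=1: res = 0+3 = 3
k=2,m=2: res = 3+4 = 7
k=2,m=3: res = 7+5 = 12
k=3,m=1: res = 12+4 = 16
k=3,m=2: res = 16+5 = 21
k=3,m=3: res = 21+6 = 27
k=3,m=4: res = 27+7 = 34
k=4,m=1: res = 34+5 = 39
k=4,m=2: res = 39+6 = 45
k=4,m=3: res = 45+7 = 52
k=4,m=4: res = 52+8 = 60
k=4,m=5: res = 60+9 = 69
k=5,m=1: res = 69+6 = 75
k=5,m=2: res = 75+7 = 82
k=5,m=3: res = 82+8 = 90
k=5,m=4: res = 90+9 = 99
k=5,m=5: res = 99+10 = 109
k=5,m=6: res = 109+11 = 120
k=6,m=1: res = 120+7 = 127
k=6,m=2: res = 127+8 = 135
k=6,m=3: res = 135+9 = 144
k=6,m=4: res = 144+10 = 154
k=6,m=5: res = 154+11 = 165
k=6,m=6: res = 165+12 = 177
k=6,m=7: res = 177+13 = 190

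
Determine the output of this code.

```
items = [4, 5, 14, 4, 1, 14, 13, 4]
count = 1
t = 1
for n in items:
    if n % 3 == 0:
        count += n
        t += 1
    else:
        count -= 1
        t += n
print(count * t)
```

n=4: not %3==0, count = 1-1 = 0; t=5
n=5: not %3==0, count = 0-1 = -1; t=10
n=14: not %3==0, count = (-1)-1 = -2; t=24
n=4: not %3==0, count = (-2)-1 = -3; t=28
n=1: not %3==0, count = (-3)-1 = -4; t=29
n=14: not %3==0, count = (-4)-1 = -5; t=43
n=13: not %3==0, count = (-5)-1 = -6; t=56
n=4: not %3==0, count = (-6)-1 = -7; t=60
count*t = (-7)*60 = -420

-420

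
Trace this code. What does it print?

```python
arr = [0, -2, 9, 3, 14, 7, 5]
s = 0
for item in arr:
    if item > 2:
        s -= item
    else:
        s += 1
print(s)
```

item=0: not >2, s = 0+1 = 1
item=-2: not >2, s = 1+1 = 2
item=9: >2, s = 2-9 = -7
item=3: >2, s = (-7)-3 = -10
item=14: >2, s = (-10)-14 = -24
item=7: >2, s = (-24)-7 = -31
item=5: >2, s = (-31)-5 = -36

-36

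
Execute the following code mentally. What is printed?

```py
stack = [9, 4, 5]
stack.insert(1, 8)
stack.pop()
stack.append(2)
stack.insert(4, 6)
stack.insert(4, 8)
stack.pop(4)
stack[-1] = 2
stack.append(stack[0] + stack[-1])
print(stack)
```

insert 8 at 1 → [9, 8, 4, 5]
pop() removes 5 → [9, 8, 4]
append 2 → [9, 8, 4, 2]
insert 6 at 4 → [9, 8, 4, 2, 6]
insert 8 at 4 → [9, 8, 4, 2, 8, 6]
pop(4) removes 8 → [9, 8, 4, 2, 6]
stack[-1] = 2 → [9, 8, 4, 2, 2]
append stack[0]+stack[-1] = 9+2 = 11 → [9, 8, 4, 2, 2, 11]

[9, 8, 4, 2, 2, 11]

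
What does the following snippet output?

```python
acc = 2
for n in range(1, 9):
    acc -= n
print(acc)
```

-34

n=1: acc = 2-1 = 1
n=2: acc = 1-2 = -1
n=3: acc = (-1)-3 = -4
n=4: acc = (-4)-4 = -8
n=5: acc = (-8)-5 = -13
n=6: acc = (-13)-6 = -19
n=7: acc = (-19)-7 = -26
n=8: acc = (-26)-8 = -34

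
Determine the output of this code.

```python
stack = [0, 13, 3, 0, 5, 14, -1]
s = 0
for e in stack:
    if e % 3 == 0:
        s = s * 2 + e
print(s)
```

e=0: %3==0, s = 0*2+0 = 0
e=13: not %3==0
e=3: %3==0, s = 0*2+3 = 3
e=0: %3==0, s = 3*2+0 = 6
e=5: not %3==0
e=14: not %3==0
e=-1: not %3==0

6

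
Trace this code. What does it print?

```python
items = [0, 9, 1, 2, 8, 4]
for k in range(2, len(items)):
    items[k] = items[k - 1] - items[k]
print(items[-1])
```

k=2: items[2] = 9-1 = 8 → [0, 9, 8, 2, 8, 4]
k=3: items[3] = 8-2 = 6 → [0, 9, 8, 6, 8, 4]
k=4: items[4] = 6-8 = -2 → [0, 9, 8, 6, -2, 4]
k=5: items[5] = (-2)-4 = -6 → [0, 9, 8, 6, -2, -6]

-6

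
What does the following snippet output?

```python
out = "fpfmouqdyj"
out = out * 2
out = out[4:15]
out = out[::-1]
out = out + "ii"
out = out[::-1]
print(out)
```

iiouqdyjfpfmo

repeat ×2 → 'fpfmouqdyjfpfmouqdyj'
slice [4:15] → 'ouqdyjfpfmo'
reverse → 'omfpfjydquo'
+ 'ii' → 'omfpfjydquoii'
reverse → 'iiouqdyjfpfmo'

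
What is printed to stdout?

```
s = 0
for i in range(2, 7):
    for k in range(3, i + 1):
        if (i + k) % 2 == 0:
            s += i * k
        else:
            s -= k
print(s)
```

i=3,k=3: even sum, s = 0+9 = 9
i=4,k=3: odd sum, s = 9-3 = 6
i=4,k=4: even sum, s = 6+16 = 22
i=5,k=3: even sum, s = 22+15 = 37
i=5,k=4: odd sum, s = 37-4 = 33
i=5,k=5: even sum, s = 33+25 = 58
i=6,k=3: odd sum, s = 58-3 = 55
i=6,k=4: even sum, s = 55+24 = 79
i=6,k=5: odd sum, s = 79-5 = 74
i=6,k=6: even sum, s = 74+36 = 110

110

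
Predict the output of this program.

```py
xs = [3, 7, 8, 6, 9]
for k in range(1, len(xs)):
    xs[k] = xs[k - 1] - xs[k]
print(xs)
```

[3, -4, -12, -18, -27]

k=1: xs[1] = 3-7 = -4 → [3, -4, 8, 6, 9]
k=2: xs[2] = (-4)-8 = -12 → [3, -4, -12, 6, 9]
k=3: xs[3] = (-12)-6 = -18 → [3, -4, -12, -18, 9]
k=4: xs[4] = (-18)-9 = -27 → [3, -4, -12, -18, -27]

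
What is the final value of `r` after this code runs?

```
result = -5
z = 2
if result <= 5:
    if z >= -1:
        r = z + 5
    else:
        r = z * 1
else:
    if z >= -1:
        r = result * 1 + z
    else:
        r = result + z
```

result=-5, z=2
result <= 5 is True; z >= -1 is True
→ r = z + 5 = 7

7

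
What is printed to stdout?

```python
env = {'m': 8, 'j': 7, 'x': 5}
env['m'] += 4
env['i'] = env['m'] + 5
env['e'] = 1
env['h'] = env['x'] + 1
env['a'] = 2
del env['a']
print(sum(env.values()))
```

48

env['m'] = 8+4 = 12 → {'m': 12, 'j': 7, 'x': 5}
env['i'] = env['m']+5 = 17 → {'m': 12, 'j': 7, 'x': 5, 'i': 17}
env['e'] = 1 → {'m': 12, 'j': 7, 'x': 5, 'i': 17, 'e': 1}
env['h'] = env['x']+1 = 6 → {'m': 12, 'j': 7, 'x': 5, 'i': 17, 'e': 1, 'h': 6}
env['a'] = 2 → {'m': 12, 'j': 7, 'x': 5, 'i': 17, 'e': 1, 'h': 6, 'a': 2}
del 'a' → {'m': 12, 'j': 7, 'x': 5, 'i': 17, 'e': 1, 'h': 6}
sum of values = 48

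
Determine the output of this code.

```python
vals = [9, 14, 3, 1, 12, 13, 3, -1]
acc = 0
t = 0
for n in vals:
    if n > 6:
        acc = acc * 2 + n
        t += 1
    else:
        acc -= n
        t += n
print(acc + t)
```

157

n=9: >6, acc = 0*2+9 = 9; t=1
n=14: >6, acc = 9*2+14 = 32; t=2
n=3: not >6, acc = 32-3 = 29; t=5
n=1: not >6, acc = 29-1 = 28; t=6
n=12: >6, acc = 28*2+12 = 68; t=7
n=13: >6, acc = 68*2+13 = 149; t=8
n=3: not >6, acc = 149-3 = 146; t=11
n=-1: not >6, acc = 146-(-1) = 147; t=10
acc+t = 147+10 = 157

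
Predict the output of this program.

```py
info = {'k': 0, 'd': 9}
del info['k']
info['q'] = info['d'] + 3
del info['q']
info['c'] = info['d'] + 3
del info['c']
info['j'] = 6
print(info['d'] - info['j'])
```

del 'k' → {'d': 9}
info['q'] = info['d']+3 = 12 → {'d': 9, 'q': 12}
del 'q' → {'d': 9}
info['c'] = info['d']+3 = 12 → {'d': 9, 'c': 12}
del 'c' → {'d': 9}
info['j'] = 6 → {'d': 9, 'j': 6}
info['d']-info['j'] = 9-6 = 3

3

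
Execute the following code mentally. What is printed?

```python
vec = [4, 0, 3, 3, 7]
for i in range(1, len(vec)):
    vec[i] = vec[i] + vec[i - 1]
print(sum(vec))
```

i=1: vec[1] = 0+4 = 4 → [4, 4, 3, 3, 7]
i=2: vec[2] = 3+4 = 7 → [4, 4, 7, 3, 7]
i=3: vec[3] = 3+7 = 10 → [4, 4, 7, 10, 7]
i=4: vec[4] = 7+10 = 17 → [4, 4, 7, 10, 17]
sum = 42

42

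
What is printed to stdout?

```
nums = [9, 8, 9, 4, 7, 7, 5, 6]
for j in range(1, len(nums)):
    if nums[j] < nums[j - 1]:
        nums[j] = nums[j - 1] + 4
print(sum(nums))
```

j=1: 8<9, nums[1] = 9+4 = 13 → [9, 13, 9, 4, 7, 7, 5, 6]
j=2: 9<13, nums[2] = 13+4 = 17 → [9, 13, 17, 4, 7, 7, 5, 6]
j=3: 4<17, nums[3] = 17+4 = 21 → [9, 13, 17, 21, 7, 7, 5, 6]
j=4: 7<21, nums[4] = 21+4 = 25 → [9, 13, 17, 21, 25, 7, 5, 6]
j=5: 7<25, nums[5] = 25+4 = 29 → [9, 13, 17, 21, 25, 29, 5, 6]
j=6: 5<29, nums[6] = 29+4 = 33 → [9, 13, 17, 21, 25, 29, 33, 6]
j=7: 6<33, nums[7] = 33+4 = 37 → [9, 13, 17, 21, 25, 29, 33, 37]
sum = 184

184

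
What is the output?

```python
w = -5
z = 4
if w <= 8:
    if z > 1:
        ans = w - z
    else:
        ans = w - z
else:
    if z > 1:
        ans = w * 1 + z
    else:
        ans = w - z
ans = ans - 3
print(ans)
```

-12

w=-5, z=4
w <= 8 is True; z > 1 is True
→ ans = w - z = -9
ans = (-9)-3 = -12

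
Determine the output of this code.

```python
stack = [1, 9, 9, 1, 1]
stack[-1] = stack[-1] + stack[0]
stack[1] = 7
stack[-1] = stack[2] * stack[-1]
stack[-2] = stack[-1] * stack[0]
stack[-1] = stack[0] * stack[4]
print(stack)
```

stack[-1] = stack[-1]+stack[0] = 1+1 = 2 → [1, 9, 9, 1, 2]
stack[1] = 7 → [1, 7, 9, 1, 2]
stack[-1] = stack[2]*stack[-1] = 9*2 = 18 → [1, 7, 9, 1, 18]
stack[-2] = stack[-1]*stack[0] = 18*1 = 18 → [1, 7, 9, 18, 18]
stack[-1] = stack[0]*stack[4] = 1*18 = 18 → [1, 7, 9, 18, 18]

[1, 7, 9, 18, 18]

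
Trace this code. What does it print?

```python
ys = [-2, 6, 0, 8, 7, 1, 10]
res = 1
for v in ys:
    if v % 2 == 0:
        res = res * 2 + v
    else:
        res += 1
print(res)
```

v=-2: even, res = 1*2+(-2) = 0
v=6: even, res = 0*2+6 = 6
v=0: even, res = 6*2+0 = 12
v=8: even, res = 12*2+8 = 32
v=7: not even, res = 32+1 = 33
v=1: not even, res = 33+1 = 34
v=10: even, res = 34*2+10 = 78

78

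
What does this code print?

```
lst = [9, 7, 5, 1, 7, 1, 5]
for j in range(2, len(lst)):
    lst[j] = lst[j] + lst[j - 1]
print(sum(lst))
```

108

j=2: lst[2] = 5+7 = 12 → [9, 7, 12, 1, 7, 1, 5]
j=3: lst[3] = 1+12 = 13 → [9, 7, 12, 13, 7, 1, 5]
j=4: lst[4] = 7+13 = 20 → [9, 7, 12, 13, 20, 1, 5]
j=5: lst[5] = 1+20 = 21 → [9, 7, 12, 13, 20, 21, 5]
j=6: lst[6] = 5+21 = 26 → [9, 7, 12, 13, 20, 21, 26]
sum = 108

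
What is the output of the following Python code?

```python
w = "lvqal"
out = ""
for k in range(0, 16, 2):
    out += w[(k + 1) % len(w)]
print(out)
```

valqlval

k=0: add w[1]='v' → 'v'
k=2: add w[3]='a' → 'va'
k=4: add w[0]='l' → 'val'
k=6: add w[2]='q' → 'valq'
k=8: add w[4]='l' → 'valql'
k=10: add w[1]='v' → 'valqlv'
k=12: add w[3]='a' → 'valqlva'
k=14: add w[0]='l' → 'valqlval'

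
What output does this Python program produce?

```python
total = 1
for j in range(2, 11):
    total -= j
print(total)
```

-53

j=2: total = 1-2 = -1
j=3: total = (-1)-3 = -4
j=4: total = (-4)-4 = -8
j=5: total = (-8)-5 = -13
j=6: total = (-13)-6 = -19
j=7: total = (-19)-7 = -26
j=8: total = (-26)-8 = -34
j=9: total = (-34)-9 = -43
j=10: total = (-43)-10 = -53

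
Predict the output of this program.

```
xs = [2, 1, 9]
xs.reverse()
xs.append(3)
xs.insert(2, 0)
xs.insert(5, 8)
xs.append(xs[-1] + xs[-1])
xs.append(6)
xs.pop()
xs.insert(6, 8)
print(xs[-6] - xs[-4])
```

reverse → [9, 1, 2]
append 3 → [9, 1, 2, 3]
insert 0 at 2 → [9, 1, 0, 2, 3]
insert 8 at 5 → [9, 1, 0, 2, 3, 8]
append xs[-1]+xs[-1] = 8+8 = 16 → [9, 1, 0, 2, 3, 8, 16]
append 6 → [9, 1, 0, 2, 3, 8, 16, 6]
pop() removes 6 → [9, 1, 0, 2, 3, 8, 16]
insert 8 at 6 → [9, 1, 0, 2, 3, 8, 8, 16]
xs[-6]-xs[-4] = 0-3 = -3

-3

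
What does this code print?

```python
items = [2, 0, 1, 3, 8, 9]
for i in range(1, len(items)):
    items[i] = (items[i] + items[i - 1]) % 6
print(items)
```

i=1: items[1] = (0+2)%6 = 2 → [2, 2, 1, 3, 8, 9]
i=2: items[2] = (1+2)%6 = 3 → [2, 2, 3, 3, 8, 9]
i=3: items[3] = (3+3)%6 = 0 → [2, 2, 3, 0, 8, 9]
i=4: items[4] = (8+0)%6 = 2 → [2, 2, 3, 0, 2, 9]
i=5: items[5] = (9+2)%6 = 5 → [2, 2, 3, 0, 2, 5]

[2, 2, 3, 0, 2, 5]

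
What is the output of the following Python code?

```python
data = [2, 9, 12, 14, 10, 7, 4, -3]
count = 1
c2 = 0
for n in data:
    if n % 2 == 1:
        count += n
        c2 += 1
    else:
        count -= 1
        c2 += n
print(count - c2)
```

-36

n=2: not odd, count = 1-1 = 0; c2=2
n=9: odd, count = 0+9 = 9; c2=3
n=12: not odd, count = 9-1 = 8; c2=15
n=14: not odd, count = 8-1 = 7; c2=29
n=10: not odd, count = 7-1 = 6; c2=39
n=7: odd, count = 6+7 = 13; c2=40
n=4: not odd, count = 13-1 = 12; c2=44
n=-3: odd, count = 12+(-3) = 9; c2=45
count-c2 = 9-45 = -36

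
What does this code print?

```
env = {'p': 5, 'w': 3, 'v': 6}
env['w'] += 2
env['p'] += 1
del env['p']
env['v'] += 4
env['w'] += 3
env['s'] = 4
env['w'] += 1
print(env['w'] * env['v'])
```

90

env['w'] = 3+2 = 5 → {'p': 5, 'w': 5, 'v': 6}
env['p'] = 5+1 = 6 → {'p': 6, 'w': 5, 'v': 6}
del 'p' → {'w': 5, 'v': 6}
env['v'] = 6+4 = 10 → {'w': 5, 'v': 10}
env['w'] = 5+3 = 8 → {'w': 8, 'v': 10}
env['s'] = 4 → {'w': 8, 'v': 10, 's': 4}
env['w'] = 8+1 = 9 → {'w': 9, 'v': 10, 's': 4}
env['w']*env['v'] = 9*10 = 90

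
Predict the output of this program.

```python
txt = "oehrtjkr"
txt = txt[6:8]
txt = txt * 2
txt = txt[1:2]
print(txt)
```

slice [6:8] → 'kr'
repeat ×2 → 'krkr'
slice [1:2] → 'r'

r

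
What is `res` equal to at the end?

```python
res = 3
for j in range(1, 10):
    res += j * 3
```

138

j=1: res = 3+1*3 = 6
j=2: res = 6+2*3 = 12
j=3: res = 12+3*3 = 21
j=4: res = 21+4*3 = 33
j=5: res = 33+5*3 = 48
j=6: res = 48+6*3 = 66
j=7: res = 66+7*3 = 87
j=8: res = 87+8*3 = 111
j=9: res = 111+9*3 = 138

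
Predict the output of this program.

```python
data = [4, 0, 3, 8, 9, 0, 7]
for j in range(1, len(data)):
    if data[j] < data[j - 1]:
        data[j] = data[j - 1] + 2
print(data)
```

j=1: 0<4, data[1] = 4+2 = 6 → [4, 6, 3, 8, 9, 0, 7]
j=2: 3<6, data[2] = 6+2 = 8 → [4, 6, 8, 8, 9, 0, 7]
j=3: 8>=8, unchanged → [4, 6, 8, 8, 9, 0, 7]
j=4: 9>=8, unchanged → [4, 6, 8, 8, 9, 0, 7]
j=5: 0<9, data[5] = 9+2 = 11 → [4, 6, 8, 8, 9, 11, 7]
j=6: 7<11, data[6] = 11+2 = 13 → [4, 6, 8, 8, 9, 11, 13]

[4, 6, 8, 8, 9, 11, 13]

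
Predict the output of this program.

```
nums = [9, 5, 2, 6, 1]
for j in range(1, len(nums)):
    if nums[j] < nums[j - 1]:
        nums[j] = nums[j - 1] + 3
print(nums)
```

j=1: 5<9, nums[1] = 9+3 = 12 → [9, 12, 2, 6, 1]
j=2: 2<12, nums[2] = 12+3 = 15 → [9, 12, 15, 6, 1]
j=3: 6<15, nums[3] = 15+3 = 18 → [9, 12, 15, 18, 1]
j=4: 1<18, nums[4] = 18+3 = 21 → [9, 12, 15, 18, 21]

[9, 12, 15, 18, 21]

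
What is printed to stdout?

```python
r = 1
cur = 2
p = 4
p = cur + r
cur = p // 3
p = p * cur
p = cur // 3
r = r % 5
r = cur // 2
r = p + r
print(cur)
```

p = 2+1 = 3
cur = 3//3 = 1
p = 3*1 = 3
p = 1//3 = 0
r = 1%5 = 1
r = 1//2 = 0
r = 0+0 = 0

1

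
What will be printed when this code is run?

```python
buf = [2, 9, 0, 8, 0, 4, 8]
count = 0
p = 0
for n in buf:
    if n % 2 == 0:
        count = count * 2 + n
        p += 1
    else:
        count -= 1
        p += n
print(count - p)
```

n=2: even, count = 0*2+2 = 2; p=1
n=9: not even, count = 2-1 = 1; p=10
n=0: even, count = 1*2+0 = 2; p=11
n=8: even, count = 2*2+8 = 12; p=12
n=0: even, count = 12*2+0 = 24; p=13
n=4: even, count = 24*2+4 = 52; p=14
n=8: even, count = 52*2+8 = 112; p=15
count-p = 112-15 = 97

97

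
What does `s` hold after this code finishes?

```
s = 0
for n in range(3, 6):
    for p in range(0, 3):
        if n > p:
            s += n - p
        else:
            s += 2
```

27

n=3,p=0: 3>0, s = 0+3 = 3
n=3,p=1: 3>1, s = 3+2 = 5
n=3,p=2: 3>2, s = 5+1 = 6
n=4,p=0: 4>0, s = 6+4 = 10
n=4,p=1: 4>1, s = 10+3 = 13
n=4,p=2: 4>2, s = 13+2 = 15
n=5,p=0: 5>0, s = 15+5 = 20
n=5,p=1: 5>1, s = 20+4 = 24
n=5,p=2: 5>2, s = 24+3 = 27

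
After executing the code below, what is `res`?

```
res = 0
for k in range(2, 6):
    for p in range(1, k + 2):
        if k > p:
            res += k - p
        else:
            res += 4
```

52

k=2,p=1: 2>1, res = 0+1 = 1
k=2,p=2: not 2>2, res = 1+4 = 5
k=2,p=3: not 2>3, res = 5+4 = 9
k=3,p=1: 3>1, res = 9+2 = 11
k=3,p=2: 3>2, res = 11+1 = 12
k=3,p=3: not 3>3, res = 12+4 = 16
k=3,p=4: not 3>4, res = 16+4 = 20
k=4,p=1: 4>1, res = 20+3 = 23
k=4,p=2: 4>2, res = 23+2 = 25
k=4,p=3: 4>3, res = 25+1 = 26
k=4,p=4: not 4>4, res = 26+4 = 30
k=4,p=5: not 4>5, res = 30+4 = 34
k=5,p=1: 5>1, res = 34+4 = 38
k=5,p=2: 5>2, res = 38+3 = 41
k=5,p=3: 5>3, res = 41+2 = 43
k=5,p=4: 5>4, res = 43+1 = 44
k=5,p=5: not 5>5, res = 44+4 = 48
k=5,p=6: not 5>6, res = 48+4 = 52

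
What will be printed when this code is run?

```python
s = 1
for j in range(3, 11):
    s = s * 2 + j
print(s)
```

1268

j=3: s = 1*2+3 = 5
j=4: s = 5*2+4 = 14
j=5: s = 14*2+5 = 33
j=6: s = 33*2+6 = 72
j=7: s = 72*2+7 = 151
j=8: s = 151*2+8 = 310
j=9: s = 310*2+9 = 629
j=10: s = 629*2+10 = 1268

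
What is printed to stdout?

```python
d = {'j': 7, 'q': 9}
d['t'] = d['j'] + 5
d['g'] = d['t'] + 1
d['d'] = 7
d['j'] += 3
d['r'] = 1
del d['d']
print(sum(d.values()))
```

d['t'] = d['j']+5 = 12 → {'j': 7, 'q': 9, 't': 12}
d['g'] = d['t']+1 = 13 → {'j': 7, 'q': 9, 't': 12, 'g': 13}
d['d'] = 7 → {'j': 7, 'q': 9, 't': 12, 'g': 13, 'd': 7}
d['j'] = 7+3 = 10 → {'j': 10, 'q': 9, 't': 12, 'g': 13, 'd': 7}
d['r'] = 1 → {'j': 10, 'q': 9, 't': 12, 'g': 13, 'd': 7, 'r': 1}
del 'd' → {'j': 10, 'q': 9, 't': 12, 'g': 13, 'r': 1}
sum of values = 45

45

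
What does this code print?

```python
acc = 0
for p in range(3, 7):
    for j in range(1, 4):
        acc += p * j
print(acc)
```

108

p=3,j=1: acc = 0+3 = 3
p=3,j=2: acc = 3+6 = 9
p=3,j=3: acc = 9+9 = 18
p=4,j=1: acc = 18+4 = 22
p=4,j=2: acc = 22+8 = 30
p=4,j=3: acc = 30+12 = 42
p=5,j=1: acc = 42+5 = 47
p=5,j=2: acc = 47+10 = 57
p=5,j=3: acc = 57+15 = 72
p=6,j=1: acc = 72+6 = 78
p=6,j=2: acc = 78+12 = 90
p=6,j=3: acc = 90+18 = 108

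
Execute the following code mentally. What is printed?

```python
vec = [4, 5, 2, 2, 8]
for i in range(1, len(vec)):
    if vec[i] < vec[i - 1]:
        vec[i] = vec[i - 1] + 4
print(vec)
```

[4, 5, 9, 13, 17]

i=1: 5>=4, unchanged → [4, 5, 2, 2, 8]
i=2: 2<5, vec[2] = 5+4 = 9 → [4, 5, 9, 2, 8]
i=3: 2<9, vec[3] = 9+4 = 13 → [4, 5, 9, 13, 8]
i=4: 8<13, vec[4] = 13+4 = 17 → [4, 5, 9, 13, 17]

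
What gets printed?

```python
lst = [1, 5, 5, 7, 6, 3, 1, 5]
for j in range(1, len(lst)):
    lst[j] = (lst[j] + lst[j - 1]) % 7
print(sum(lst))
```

29

j=1: lst[1] = (5+1)%7 = 6 → [1, 6, 5, 7, 6, 3, 1, 5]
j=2: lst[2] = (5+6)%7 = 4 → [1, 6, 4, 7, 6, 3, 1, 5]
j=3: lst[3] = (7+4)%7 = 4 → [1, 6, 4, 4, 6, 3, 1, 5]
j=4: lst[4] = (6+4)%7 = 3 → [1, 6, 4, 4, 3, 3, 1, 5]
j=5: lst[5] = (3+3)%7 = 6 → [1, 6, 4, 4, 3, 6, 1, 5]
j=6: lst[6] = (1+6)%7 = 0 → [1, 6, 4, 4, 3, 6, 0, 5]
j=7: lst[7] = (5+0)%7 = 5 → [1, 6, 4, 4, 3, 6, 0, 5]
sum = 29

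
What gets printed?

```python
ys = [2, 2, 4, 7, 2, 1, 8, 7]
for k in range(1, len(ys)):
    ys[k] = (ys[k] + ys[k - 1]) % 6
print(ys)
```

[2, 4, 2, 3, 5, 0, 2, 3]

k=1: ys[1] = (2+2)%6 = 4 → [2, 4, 4, 7, 2, 1, 8, 7]
k=2: ys[2] = (4+4)%6 = 2 → [2, 4, 2, 7, 2, 1, 8, 7]
k=3: ys[3] = (7+2)%6 = 3 → [2, 4, 2, 3, 2, 1, 8, 7]
k=4: ys[4] = (2+3)%6 = 5 → [2, 4, 2, 3, 5, 1, 8, 7]
k=5: ys[5] = (1+5)%6 = 0 → [2, 4, 2, 3, 5, 0, 8, 7]
k=6: ys[6] = (8+0)%6 = 2 → [2, 4, 2, 3, 5, 0, 2, 7]
k=7: ys[7] = (7+2)%6 = 3 → [2, 4, 2, 3, 5, 0, 2, 3]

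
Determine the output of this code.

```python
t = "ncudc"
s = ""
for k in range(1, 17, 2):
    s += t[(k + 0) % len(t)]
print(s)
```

cdnuccdn

k=1: add t[1]='c' → 'c'
k=3: add t[3]='d' → 'cd'
k=5: add t[0]='n' → 'cdn'
k=7: add t[2]='u' → 'cdnu'
k=9: add t[4]='c' → 'cdnuc'
k=11: add t[1]='c' → 'cdnucc'
k=13: add t[3]='d' → 'cdnuccd'
k=15: add t[0]='n' → 'cdnuccdn'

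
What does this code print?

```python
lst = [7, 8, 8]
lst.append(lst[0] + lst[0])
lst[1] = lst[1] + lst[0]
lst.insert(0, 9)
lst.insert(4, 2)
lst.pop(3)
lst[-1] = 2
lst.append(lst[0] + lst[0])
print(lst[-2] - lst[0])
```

-7

append lst[0]+lst[0] = 7+7 = 14 → [7, 8, 8, 14]
lst[1] = lst[1]+lst[0] = 8+7 = 15 → [7, 15, 8, 14]
insert 9 at 0 → [9, 7, 15, 8, 14]
insert 2 at 4 → [9, 7, 15, 8, 2, 14]
pop(3) removes 8 → [9, 7, 15, 2, 14]
lst[-1] = 2 → [9, 7, 15, 2, 2]
append lst[0]+lst[0] = 9+9 = 18 → [9, 7, 15, 2, 2, 18]
lst[-2]-lst[0] = 2-9 = -7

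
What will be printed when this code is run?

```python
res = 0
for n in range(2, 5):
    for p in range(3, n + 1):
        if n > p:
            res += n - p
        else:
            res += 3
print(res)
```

n=3,p=3: not 3>3, res = 0+3 = 3
n=4,p=3: 4>3, res = 3+1 = 4
n=4,p=4: not 4>4, res = 4+3 = 7

7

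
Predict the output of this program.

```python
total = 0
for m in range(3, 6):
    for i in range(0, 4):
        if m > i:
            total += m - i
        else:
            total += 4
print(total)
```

m=3,i=0: 3>0, total = 0+3 = 3
m=3,i=1: 3>1, total = 3+2 = 5
m=3,i=2: 3>2, total = 5+1 = 6
m=3,i=3: not 3>3, total = 6+4 = 10
m=4,i=0: 4>0, total = 10+4 = 14
m=4,i=1: 4>1, total = 14+3 = 17
m=4,i=2: 4>2, total = 17+2 = 19
m=4,i=3: 4>3, total = 19+1 = 20
m=5,i=0: 5>0, total = 20+5 = 25
m=5,i=1: 5>1, total = 25+4 = 29
m=5,i=2: 5>2, total = 29+3 = 32
m=5,i=3: 5>3, total = 32+2 = 34

34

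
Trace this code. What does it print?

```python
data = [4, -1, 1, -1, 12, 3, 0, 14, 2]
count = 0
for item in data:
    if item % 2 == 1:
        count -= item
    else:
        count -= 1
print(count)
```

-7

item=4: not odd, count = 0-1 = -1
item=-1: odd, count = (-1)-(-1) = 0
item=1: odd, count = 0-1 = -1
item=-1: odd, count = (-1)-(-1) = 0
item=12: not odd, count = 0-1 = -1
item=3: odd, count = (-1)-3 = -4
item=0: not odd, count = (-4)-1 = -5
item=14: not odd, count = (-5)-1 = -6
item=2: not odd, count = (-6)-1 = -7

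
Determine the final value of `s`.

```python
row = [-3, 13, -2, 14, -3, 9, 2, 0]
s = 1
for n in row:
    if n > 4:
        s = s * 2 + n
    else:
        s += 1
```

n=-3: not >4, s = 1+1 = 2
n=13: >4, s = 2*2+13 = 17
n=-2: not >4, s = 17+1 = 18
n=14: >4, s = 18*2+14 = 50
n=-3: not >4, s = 50+1 = 51
n=9: >4, s = 51*2+9 = 111
n=2: not >4, s = 111+1 = 112
n=0: not >4, s = 112+1 = 113

113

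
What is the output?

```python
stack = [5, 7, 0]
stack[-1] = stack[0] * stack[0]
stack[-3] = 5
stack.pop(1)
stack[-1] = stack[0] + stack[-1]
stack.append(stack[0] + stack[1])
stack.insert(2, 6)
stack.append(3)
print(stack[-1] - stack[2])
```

-3

stack[-1] = stack[0]*stack[0] = 5*5 = 25 → [5, 7, 25]
stack[-3] = 5 → [5, 7, 25]
pop(1) removes 7 → [5, 25]
stack[-1] = stack[0]+stack[-1] = 5+25 = 30 → [5, 30]
append stack[0]+stack[1] = 5+30 = 35 → [5, 30, 35]
insert 6 at 2 → [5, 30, 6, 35]
append 3 → [5, 30, 6, 35, 3]
stack[-1]-stack[2] = 3-6 = -3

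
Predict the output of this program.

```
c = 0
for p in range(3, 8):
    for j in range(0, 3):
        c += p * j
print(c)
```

75

p=3,j=0: c = 0+0 = 0
p=3,j=1: c = 0+3 = 3
p=3,j=2: c = 3+6 = 9
p=4,j=0: c = 9+0 = 9
p=4,j=1: c = 9+4 = 13
p=4,j=2: c = 13+8 = 21
p=5,j=0: c = 21+0 = 21
p=5,j=1: c = 21+5 = 26
p=5,j=2: c = 26+10 = 36
p=6,j=0: c = 36+0 = 36
p=6,j=1: c = 36+6 = 42
p=6,j=2: c = 42+12 = 54
p=7,j=0: c = 54+0 = 54
p=7,j=1: c = 54+7 = 61
p=7,j=2: c = 61+14 = 75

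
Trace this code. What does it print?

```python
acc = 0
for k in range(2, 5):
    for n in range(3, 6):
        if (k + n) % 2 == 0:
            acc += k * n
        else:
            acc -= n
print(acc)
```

k=2,n=3: odd sum, acc = 0-3 = -3
k=2,n=4: even sum, acc = (-3)+8 = 5
k=2,n=5: odd sum, acc = 5-5 = 0
k=3,n=3: even sum, acc = 0+9 = 9
k=3,n=4: odd sum, acc = 9-4 = 5
k=3,n=5: even sum, acc = 5+15 = 20
k=4,n=3: odd sum, acc = 20-3 = 17
k=4,n=4: even sum, acc = 17+16 = 33
k=4,n=5: odd sum, acc = 33-5 = 28

28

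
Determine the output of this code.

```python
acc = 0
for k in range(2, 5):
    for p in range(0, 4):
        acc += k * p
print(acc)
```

k=2,p=0: acc = 0+0 = 0
k=2,p=1: acc = 0+2 = 2
k=2,p=2: acc = 2+4 = 6
k=2,p=3: acc = 6+6 = 12
k=3,p=0: acc = 12+0 = 12
k=3,p=1: acc = 12+3 = 15
k=3,p=2: acc = 15+6 = 21
k=3,p=3: acc = 21+9 = 30
k=4,p=0: acc = 30+0 = 30
k=4,p=1: acc = 30+4 = 34
k=4,p=2: acc = 34+8 = 42
k=4,p=3: acc = 42+12 = 54

54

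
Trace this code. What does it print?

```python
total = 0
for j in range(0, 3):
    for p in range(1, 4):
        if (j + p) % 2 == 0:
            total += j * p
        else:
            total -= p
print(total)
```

j=0,p=1: odd sum, total = 0-1 = -1
j=0,p=2: even sum, total = (-1)+0 = -1
j=0,p=3: odd sum, total = (-1)-3 = -4
j=1,p=1: even sum, total = (-4)+1 = -3
j=1,p=2: odd sum, total = (-3)-2 = -5
j=1,p=3: even sum, total = (-5)+3 = -2
j=2,p=1: odd sum, total = (-2)-1 = -3
j=2,p=2: even sum, total = (-3)+4 = 1
j=2,p=3: odd sum, total = 1-3 = -2

-2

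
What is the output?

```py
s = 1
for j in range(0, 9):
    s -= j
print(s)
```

j=0: s = 1-0 = 1
j=1: s = 1-1 = 0
j=2: s = 0-2 = -2
j=3: s = (-2)-3 = -5
j=4: s = (-5)-4 = -9
j=5: s = (-9)-5 = -14
j=6: s = (-14)-6 = -20
j=7: s = (-20)-7 = -27
j=8: s = (-27)-8 = -35

-35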